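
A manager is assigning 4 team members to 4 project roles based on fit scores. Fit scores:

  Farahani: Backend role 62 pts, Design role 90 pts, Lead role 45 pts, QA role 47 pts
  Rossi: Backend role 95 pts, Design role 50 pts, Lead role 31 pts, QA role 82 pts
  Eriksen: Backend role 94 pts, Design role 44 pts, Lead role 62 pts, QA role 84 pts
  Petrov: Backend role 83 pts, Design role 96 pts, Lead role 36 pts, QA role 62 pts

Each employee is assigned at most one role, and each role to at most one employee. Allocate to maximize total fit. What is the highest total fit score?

Optimal: Farahani→Lead role (45 pts), Rossi→Backend role (95 pts), Eriksen→QA role (84 pts), Petrov→Design role (96 pts) — total 45+95+84+96 = 320 pts.

Max total: 320 pts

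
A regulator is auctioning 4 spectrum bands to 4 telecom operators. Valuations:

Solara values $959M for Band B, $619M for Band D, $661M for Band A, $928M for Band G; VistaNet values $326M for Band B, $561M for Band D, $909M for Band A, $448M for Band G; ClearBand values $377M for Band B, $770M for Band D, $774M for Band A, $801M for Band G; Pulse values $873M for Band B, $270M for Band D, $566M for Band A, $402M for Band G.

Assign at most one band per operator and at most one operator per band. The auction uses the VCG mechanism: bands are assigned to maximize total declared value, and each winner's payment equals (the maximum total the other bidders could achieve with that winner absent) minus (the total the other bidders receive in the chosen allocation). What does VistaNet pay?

VistaNet pays $4M.

Efficient allocation: Solara→Band G ($928M), VistaNet→Band A ($909M), ClearBand→Band D ($770M), Pulse→Band B ($873M); total welfare W = $3480M.
VistaNet receives Band A at value $909M, so the others get W − 909 = $2571M.
Without VistaNet: best allocation of the remaining 3 bidders over all 4 bands is Solara→Band G ($928M), ClearBand→Band A ($774M), Pulse→Band B ($873M), total $2575M.
VCG payment = (others' best without VistaNet) − (others' welfare with VistaNet) = 2575 − 2571 = $4M.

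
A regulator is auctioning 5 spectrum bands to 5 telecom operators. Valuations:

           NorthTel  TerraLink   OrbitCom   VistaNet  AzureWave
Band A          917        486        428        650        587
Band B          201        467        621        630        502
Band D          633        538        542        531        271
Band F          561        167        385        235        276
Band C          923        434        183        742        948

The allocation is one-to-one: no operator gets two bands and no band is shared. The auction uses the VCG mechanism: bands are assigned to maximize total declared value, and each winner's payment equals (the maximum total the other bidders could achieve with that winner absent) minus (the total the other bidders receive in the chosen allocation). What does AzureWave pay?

AzureWave pays $348M.

Efficient allocation: NorthTel→Band A ($917M), TerraLink→Band D ($538M), OrbitCom→Band F ($385M), VistaNet→Band B ($630M), AzureWave→Band C ($948M); total welfare W = $3418M.
AzureWave receives Band C at value $948M, so the others get W − 948 = $2470M.
Without AzureWave: best allocation of the remaining 4 bidders over all 5 bands is NorthTel→Band A ($917M), TerraLink→Band D ($538M), OrbitCom→Band B ($621M), VistaNet→Band C ($742M), total $2818M.
VCG payment = (others' best without AzureWave) − (others' welfare with AzureWave) = 2818 − 2470 = $348M.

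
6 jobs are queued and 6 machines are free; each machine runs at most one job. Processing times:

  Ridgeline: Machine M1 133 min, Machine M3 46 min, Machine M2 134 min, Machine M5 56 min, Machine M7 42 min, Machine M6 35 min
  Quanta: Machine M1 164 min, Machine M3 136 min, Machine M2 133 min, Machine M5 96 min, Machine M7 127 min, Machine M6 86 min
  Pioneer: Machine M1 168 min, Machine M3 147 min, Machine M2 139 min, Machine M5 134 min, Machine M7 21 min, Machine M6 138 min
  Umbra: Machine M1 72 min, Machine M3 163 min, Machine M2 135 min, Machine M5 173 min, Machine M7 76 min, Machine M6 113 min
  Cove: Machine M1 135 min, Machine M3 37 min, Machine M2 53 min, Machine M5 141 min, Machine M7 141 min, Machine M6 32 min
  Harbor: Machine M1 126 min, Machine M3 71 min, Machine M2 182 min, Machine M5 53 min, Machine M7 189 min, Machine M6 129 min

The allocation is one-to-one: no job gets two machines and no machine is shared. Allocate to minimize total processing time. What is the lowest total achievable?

Minimum total: 331 min

This is a one-to-one assignment (minimum-cost bipartite matching).
Optimal: Ridgeline→Machine M3 (46 min), Quanta→Machine M6 (86 min), Pioneer→Machine M7 (21 min), Umbra→Machine M1 (72 min), Cove→Machine M2 (53 min), Harbor→Machine M5 (53 min) — total 46+86+21+72+53+53 = 331 min.
Column-greedy (each machine in turn goes to its cheapest remaining job) gives 351 min, worse by 20.
Next-best assignment: Ridgeline→Machine M6, Quanta→Machine M5, Pioneer→Machine M7, Umbra→Machine M1, Cove→Machine M2, Harbor→Machine M3 = 348 min.
Checked against all permutations: 331 min is optimal.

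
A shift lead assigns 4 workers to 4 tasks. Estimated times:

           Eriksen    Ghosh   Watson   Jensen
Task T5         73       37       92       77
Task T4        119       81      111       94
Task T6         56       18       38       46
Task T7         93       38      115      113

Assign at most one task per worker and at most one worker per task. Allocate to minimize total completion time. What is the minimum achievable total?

This is a one-to-one assignment (minimum-cost bipartite matching).
Optimal: Eriksen→Task T5 (73 min), Ghosh→Task T7 (38 min), Watson→Task T6 (38 min), Jensen→Task T4 (94 min) — total 73+38+38+94 = 243 min.
Min-entry greedy (repeatedly take the single cheapest remaining cell) gives 300 min, worse by 57.

Minimum total: 243 min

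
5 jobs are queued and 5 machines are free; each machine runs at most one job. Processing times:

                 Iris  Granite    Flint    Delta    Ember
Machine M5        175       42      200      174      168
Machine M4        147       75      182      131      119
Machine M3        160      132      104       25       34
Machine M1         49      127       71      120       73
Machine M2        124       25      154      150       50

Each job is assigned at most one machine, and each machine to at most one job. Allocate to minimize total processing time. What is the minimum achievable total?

Min total: 335 min

Treat this as an assignment problem: match each job to one machine.
Optimal: Iris→Machine M4 (147 min), Granite→Machine M5 (42 min), Flint→Machine M1 (71 min), Delta→Machine M3 (25 min), Ember→Machine M2 (50 min) — total 147+42+71+25+50 = 335 min.
Min-entry greedy (repeatedly take the single cheapest remaining cell) gives 418 min, worse by 83.
Next-best assignment: Iris→Machine M1, Granite→Machine M5, Flint→Machine M4, Delta→Machine M3, Ember→Machine M2 = 348 min.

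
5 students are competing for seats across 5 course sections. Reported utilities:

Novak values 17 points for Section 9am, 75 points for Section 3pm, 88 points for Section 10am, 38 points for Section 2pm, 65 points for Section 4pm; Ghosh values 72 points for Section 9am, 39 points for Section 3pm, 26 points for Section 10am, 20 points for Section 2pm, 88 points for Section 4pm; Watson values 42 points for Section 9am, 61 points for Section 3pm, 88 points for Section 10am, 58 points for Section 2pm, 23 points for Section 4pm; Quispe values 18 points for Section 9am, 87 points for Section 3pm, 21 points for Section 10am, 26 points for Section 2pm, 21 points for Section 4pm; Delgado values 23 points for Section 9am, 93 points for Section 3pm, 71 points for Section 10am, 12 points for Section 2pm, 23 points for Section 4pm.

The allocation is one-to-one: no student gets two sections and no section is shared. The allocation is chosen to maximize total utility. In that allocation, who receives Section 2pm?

Watson receives Section 2pm.

This is the linear assignment problem.
Optimal: Novak→Section 4pm (65 points), Ghosh→Section 9am (72 points), Watson→Section 2pm (58 points), Quispe→Section 3pm (87 points), Delgado→Section 10am (71 points) — total 65+72+58+87+71 = 353 points.
Column-greedy (each section in turn goes to its best remaining student) gives 332 points, worse by 21.
Swapping Quispe↔Ghosh (Quispe→Section 9am 18 points, Ghosh→Section 3pm 39 points) loses 102.
Watson's own top section is Section 10am (88 points), but forcing Watson→Section 10am and reassigning the rest optimally gives only 344 points — worse by 9.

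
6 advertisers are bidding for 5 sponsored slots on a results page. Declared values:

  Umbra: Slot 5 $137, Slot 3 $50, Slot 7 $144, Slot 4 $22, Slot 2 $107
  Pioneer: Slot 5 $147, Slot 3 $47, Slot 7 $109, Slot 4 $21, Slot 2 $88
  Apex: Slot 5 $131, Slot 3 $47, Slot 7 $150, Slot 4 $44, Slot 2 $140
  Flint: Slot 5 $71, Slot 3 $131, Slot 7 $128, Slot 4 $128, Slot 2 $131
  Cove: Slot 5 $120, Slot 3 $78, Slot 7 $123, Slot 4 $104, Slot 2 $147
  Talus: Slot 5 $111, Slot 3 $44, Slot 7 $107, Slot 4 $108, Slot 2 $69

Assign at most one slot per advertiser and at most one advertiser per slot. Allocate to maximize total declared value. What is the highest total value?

Treat this as an assignment problem: match each advertiser to one slot.
Optimal: Pioneer→Slot 5 ($147), Flint→Slot 3 ($131), Apex→Slot 7 ($150), Talus→Slot 4 ($108), Cove→Slot 2 ($147) — total 147+131+150+108+147 = $683.
Row-greedy (each advertiser in turn takes its best remaining slot) gives $666, worse by 17.
Next-best assignment: Pioneer→Slot 5, Flint→Slot 3, Umbra→Slot 7, Talus→Slot 4, Cove→Slot 2 = $677.
Swapping Flint↔Apex (Flint→Slot 7 $128, Apex→Slot 3 $47) loses 106.

Max total: $683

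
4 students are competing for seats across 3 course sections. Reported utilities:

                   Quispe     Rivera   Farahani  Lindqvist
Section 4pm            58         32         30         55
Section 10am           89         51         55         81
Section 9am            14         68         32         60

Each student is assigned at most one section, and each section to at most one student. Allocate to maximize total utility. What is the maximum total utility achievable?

Maximum total: 212 points

Optimal: Lindqvist→Section 4pm (55 points), Quispe→Section 10am (89 points), Rivera→Section 9am (68 points) — total 55+89+68 = 212 points.
Column-greedy (each section in turn goes to its best remaining student) gives 207 points, worse by 5.
Checked against all permutations: 212 points is optimal.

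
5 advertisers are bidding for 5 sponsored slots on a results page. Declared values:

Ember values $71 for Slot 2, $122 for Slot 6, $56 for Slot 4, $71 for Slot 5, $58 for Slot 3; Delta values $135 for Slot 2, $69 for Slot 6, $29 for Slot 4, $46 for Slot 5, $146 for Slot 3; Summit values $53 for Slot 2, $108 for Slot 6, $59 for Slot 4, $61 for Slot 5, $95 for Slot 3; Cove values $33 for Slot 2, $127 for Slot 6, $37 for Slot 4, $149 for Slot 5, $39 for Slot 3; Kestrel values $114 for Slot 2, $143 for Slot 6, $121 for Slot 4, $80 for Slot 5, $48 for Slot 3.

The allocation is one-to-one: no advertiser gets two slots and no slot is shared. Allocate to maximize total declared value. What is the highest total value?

Optimal: Ember→Slot 6 ($122), Delta→Slot 2 ($135), Summit→Slot 3 ($95), Cove→Slot 5 ($149), Kestrel→Slot 4 ($121) — total 122+135+95+149+121 = $622.
Column-greedy (each slot in turn goes to its best remaining advertiser) gives $544, worse by 78.
Next-best assignment: Ember→Slot 2, Delta→Slot 3, Summit→Slot 6, Cove→Slot 5, Kestrel→Slot 4 = $595.

Max total: $622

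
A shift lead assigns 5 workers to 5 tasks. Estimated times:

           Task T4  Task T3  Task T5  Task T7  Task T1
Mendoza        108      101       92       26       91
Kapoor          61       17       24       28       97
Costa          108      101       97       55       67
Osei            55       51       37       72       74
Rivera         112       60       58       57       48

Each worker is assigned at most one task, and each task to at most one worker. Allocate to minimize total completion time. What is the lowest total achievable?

Min total: 223 min

Optimal: Mendoza→Task T7 (26 min), Kapoor→Task T3 (17 min), Costa→Task T1 (67 min), Osei→Task T4 (55 min), Rivera→Task T5 (58 min) — total 26+17+67+55+58 = 223 min.
Row-greedy (each worker in turn takes its cheapest remaining task) gives 259 min, worse by 36.
No other one-to-one assignment undercuts 223 min.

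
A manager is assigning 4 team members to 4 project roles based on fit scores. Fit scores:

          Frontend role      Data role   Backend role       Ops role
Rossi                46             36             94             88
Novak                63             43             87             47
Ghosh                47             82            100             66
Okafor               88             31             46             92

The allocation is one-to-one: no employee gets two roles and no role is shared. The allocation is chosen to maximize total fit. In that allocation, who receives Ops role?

This is a one-to-one assignment (maximum-weight bipartite matching).
Optimal: Rossi→Ops role (88 pts), Novak→Backend role (87 pts), Ghosh→Data role (82 pts), Okafor→Frontend role (88 pts) — total 88+87+82+88 = 345 pts.
Row-greedy (each employee in turn takes its best remaining role) gives 331 pts, worse by 14.
Next-best assignment: Rossi→Backend role, Novak→Frontend role, Ghosh→Data role, Okafor→Ops role = 331 pts.
Rossi's own top role is Backend role (94 pts), but forcing Rossi→Backend role and reassigning the rest optimally gives only 331 pts — worse by 14.

Rossi receives Ops role.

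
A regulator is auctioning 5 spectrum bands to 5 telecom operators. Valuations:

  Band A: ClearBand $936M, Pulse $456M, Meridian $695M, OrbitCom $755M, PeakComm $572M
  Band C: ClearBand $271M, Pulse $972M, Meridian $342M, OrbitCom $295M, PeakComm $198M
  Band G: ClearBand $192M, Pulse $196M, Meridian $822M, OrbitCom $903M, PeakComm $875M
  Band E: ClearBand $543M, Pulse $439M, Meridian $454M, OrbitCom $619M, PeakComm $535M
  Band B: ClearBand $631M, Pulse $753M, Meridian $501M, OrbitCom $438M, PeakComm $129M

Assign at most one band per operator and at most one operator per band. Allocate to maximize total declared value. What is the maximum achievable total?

Optimal: ClearBand→Band A ($936M), Pulse→Band C ($972M), Meridian→Band B ($501M), OrbitCom→Band E ($619M), PeakComm→Band G ($875M) — total 936+972+501+619+875 = $3903M.
Row-greedy (each operator in turn takes its best remaining band) gives $3478M, worse by 425.
Next-best assignment: ClearBand→Band A, Pulse→Band C, Meridian→Band B, OrbitCom→Band G, PeakComm→Band E = $3847M.

Maximum total: $3903M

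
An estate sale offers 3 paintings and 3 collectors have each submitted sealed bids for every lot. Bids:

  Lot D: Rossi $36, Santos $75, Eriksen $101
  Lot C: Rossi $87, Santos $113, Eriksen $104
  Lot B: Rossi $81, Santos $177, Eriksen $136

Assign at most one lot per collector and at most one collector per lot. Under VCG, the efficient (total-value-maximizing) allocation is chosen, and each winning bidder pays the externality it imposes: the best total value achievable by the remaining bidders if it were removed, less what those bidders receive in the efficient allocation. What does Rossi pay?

Efficient allocation: Rossi→Lot C ($87), Santos→Lot B ($177), Eriksen→Lot D ($101); total welfare W = $365.
Rossi receives Lot C at value $87, so the others get W − 87 = $278.
Without Rossi: best allocation of the remaining 2 bidders over all 3 lots is Santos→Lot B ($177), Eriksen→Lot C ($104), total $281.
VCG payment = (others' best without Rossi) − (others' welfare with Rossi) = 281 − 278 = $3.

Rossi pays $3.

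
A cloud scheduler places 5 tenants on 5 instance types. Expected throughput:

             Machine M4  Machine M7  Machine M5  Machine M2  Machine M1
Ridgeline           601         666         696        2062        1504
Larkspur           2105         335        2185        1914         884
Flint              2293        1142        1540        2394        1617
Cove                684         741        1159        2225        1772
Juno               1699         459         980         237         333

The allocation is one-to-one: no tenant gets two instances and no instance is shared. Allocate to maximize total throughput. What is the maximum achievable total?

Treat this as an assignment problem: match each tenant to one instance.
Optimal: Ridgeline→Machine M2 (2062 ops/s), Larkspur→Machine M5 (2185 ops/s), Flint→Machine M7 (1142 ops/s), Cove→Machine M1 (1772 ops/s), Juno→Machine M4 (1699 ops/s) — total 2062+2185+1142+1772+1699 = 8860 ops/s.
Column-greedy (each instance in turn goes to its best remaining tenant) gives 7614 ops/s, worse by 1246.
Swapping Ridgeline↔Larkspur (Ridgeline→Machine M5 696 ops/s, Larkspur→Machine M2 1914 ops/s) loses 1637.

Max total: 8860 ops/s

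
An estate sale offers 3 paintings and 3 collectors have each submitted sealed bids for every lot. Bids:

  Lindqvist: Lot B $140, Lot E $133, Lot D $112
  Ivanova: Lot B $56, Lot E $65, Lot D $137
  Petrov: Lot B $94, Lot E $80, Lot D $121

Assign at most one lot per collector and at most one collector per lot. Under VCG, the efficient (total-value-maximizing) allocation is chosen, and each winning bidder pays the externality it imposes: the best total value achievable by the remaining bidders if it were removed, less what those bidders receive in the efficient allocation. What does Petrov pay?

Petrov pays $7.

Efficient allocation: Lindqvist→Lot E ($133), Ivanova→Lot D ($137), Petrov→Lot B ($94); total welfare W = $364.
Petrov receives Lot B at value $94, so the others get W − 94 = $270.
Without Petrov: best allocation of the remaining 2 bidders over all 3 lots is Lindqvist→Lot B ($140), Ivanova→Lot D ($137), total $277.
VCG payment = (others' best without Petrov) − (others' welfare with Petrov) = 277 − 270 = $7.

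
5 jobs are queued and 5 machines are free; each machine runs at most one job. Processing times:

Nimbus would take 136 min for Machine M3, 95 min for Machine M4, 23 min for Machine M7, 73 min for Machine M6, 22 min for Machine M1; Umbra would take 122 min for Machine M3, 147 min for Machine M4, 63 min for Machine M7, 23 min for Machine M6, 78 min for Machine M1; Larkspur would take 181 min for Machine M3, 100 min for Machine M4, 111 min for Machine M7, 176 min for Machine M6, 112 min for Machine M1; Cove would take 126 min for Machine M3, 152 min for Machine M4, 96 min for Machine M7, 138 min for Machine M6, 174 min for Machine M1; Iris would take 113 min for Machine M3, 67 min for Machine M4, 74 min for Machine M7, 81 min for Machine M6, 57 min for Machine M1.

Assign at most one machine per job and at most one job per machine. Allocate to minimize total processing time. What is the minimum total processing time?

Min total: 329 min

Treat this as an assignment problem: match each job to one machine.
Optimal: Nimbus→Machine M7 (23 min), Umbra→Machine M6 (23 min), Larkspur→Machine M4 (100 min), Cove→Machine M3 (126 min), Iris→Machine M1 (57 min) — total 23+23+100+126+57 = 329 min.
Swapping Larkspur↔Cove (Larkspur→Machine M3 181 min, Cove→Machine M4 152 min) adds 107.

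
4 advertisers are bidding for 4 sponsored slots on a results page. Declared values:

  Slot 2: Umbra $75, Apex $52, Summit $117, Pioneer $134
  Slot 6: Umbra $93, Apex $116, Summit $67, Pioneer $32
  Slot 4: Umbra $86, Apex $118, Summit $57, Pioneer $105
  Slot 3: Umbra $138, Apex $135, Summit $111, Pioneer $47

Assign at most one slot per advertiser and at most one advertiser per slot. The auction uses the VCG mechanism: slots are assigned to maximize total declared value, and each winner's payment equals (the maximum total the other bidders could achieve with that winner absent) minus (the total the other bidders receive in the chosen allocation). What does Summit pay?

Summit pays $31.

Efficient allocation: Umbra→Slot 3 ($138), Apex→Slot 6 ($116), Summit→Slot 2 ($117), Pioneer→Slot 4 ($105); total welfare W = $476.
Summit receives Slot 2 at value $117, so the others get W − 117 = $359.
Without Summit: best allocation of the remaining 3 bidders over all 4 slots is Umbra→Slot 3 ($138), Apex→Slot 4 ($118), Pioneer→Slot 2 ($134), total $390.
VCG payment = (others' best without Summit) − (others' welfare with Summit) = 390 − 359 = $31.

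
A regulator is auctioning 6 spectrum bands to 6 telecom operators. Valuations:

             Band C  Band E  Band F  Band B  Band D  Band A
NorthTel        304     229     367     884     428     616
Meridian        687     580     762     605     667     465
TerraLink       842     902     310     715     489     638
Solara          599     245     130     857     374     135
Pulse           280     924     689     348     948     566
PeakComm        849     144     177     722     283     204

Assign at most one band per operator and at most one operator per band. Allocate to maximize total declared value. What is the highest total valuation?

Maximum total: $4934M

Optimal: NorthTel→Band A ($616M), Meridian→Band F ($762M), TerraLink→Band E ($902M), Solara→Band B ($857M), Pulse→Band D ($948M), PeakComm→Band C ($849M) — total 616+762+902+857+948+849 = $4934M.
Row-greedy (each operator in turn takes its best remaining band) gives $4299M, worse by 635.
Checked against all permutations: $4934M is optimal.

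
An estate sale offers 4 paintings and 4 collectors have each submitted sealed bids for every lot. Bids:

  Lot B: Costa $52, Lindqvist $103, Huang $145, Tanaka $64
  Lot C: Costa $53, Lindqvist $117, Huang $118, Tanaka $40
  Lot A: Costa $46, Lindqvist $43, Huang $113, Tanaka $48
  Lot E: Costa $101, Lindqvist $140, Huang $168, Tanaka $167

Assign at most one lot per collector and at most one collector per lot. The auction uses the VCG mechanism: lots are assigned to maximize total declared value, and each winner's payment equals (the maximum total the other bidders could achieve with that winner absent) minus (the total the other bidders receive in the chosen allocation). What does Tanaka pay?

Tanaka pays $55.

Efficient allocation: Costa→Lot A ($46), Lindqvist→Lot C ($117), Huang→Lot B ($145), Tanaka→Lot E ($167); total welfare W = $475.
Tanaka receives Lot E at value $167, so the others get W − 167 = $308.
Without Tanaka: best allocation of the remaining 3 bidders over all 4 lots is Costa→Lot E ($101), Lindqvist→Lot C ($117), Huang→Lot B ($145), total $363.
VCG payment = (others' best without Tanaka) − (others' welfare with Tanaka) = 363 − 308 = $55.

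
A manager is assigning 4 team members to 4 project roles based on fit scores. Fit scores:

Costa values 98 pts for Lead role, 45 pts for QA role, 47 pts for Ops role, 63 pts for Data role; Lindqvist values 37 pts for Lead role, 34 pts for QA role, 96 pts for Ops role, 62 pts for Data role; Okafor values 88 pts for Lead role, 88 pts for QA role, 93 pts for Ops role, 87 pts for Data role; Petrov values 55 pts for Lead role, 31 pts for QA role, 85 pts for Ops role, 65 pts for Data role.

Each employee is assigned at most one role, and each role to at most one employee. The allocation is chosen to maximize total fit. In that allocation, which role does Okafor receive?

Optimal: Costa→Lead role (98 pts), Lindqvist→Ops role (96 pts), Okafor→QA role (88 pts), Petrov→Data role (65 pts) — total 98+96+88+65 = 347 pts.
Next-best assignment: Costa→Lead role, Lindqvist→Data role, Okafor→QA role, Petrov→Ops role = 333 pts.
Okafor's own top role is Ops role (93 pts), but forcing Okafor→Ops role and reassigning the rest optimally gives only 290 pts — worse by 57.

Okafor receives QA role.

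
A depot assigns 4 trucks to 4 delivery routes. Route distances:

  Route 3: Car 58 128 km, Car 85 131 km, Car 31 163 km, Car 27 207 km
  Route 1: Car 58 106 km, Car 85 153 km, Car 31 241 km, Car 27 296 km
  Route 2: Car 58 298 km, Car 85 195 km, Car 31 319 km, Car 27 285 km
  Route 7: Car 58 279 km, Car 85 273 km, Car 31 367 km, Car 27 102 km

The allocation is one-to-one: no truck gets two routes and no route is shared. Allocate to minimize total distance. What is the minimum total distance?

Optimal: Car 58→Route 1 (106 km), Car 85→Route 2 (195 km), Car 31→Route 3 (163 km), Car 27→Route 7 (102 km) — total 106+195+163+102 = 566 km.
Column-greedy (each route in turn goes to its cheapest remaining truck) gives 933 km, worse by 367.
Next-best assignment: Car 58→Route 1, Car 85→Route 3, Car 31→Route 2, Car 27→Route 7 = 658 km.
Swapping Car 85↔Car 31 (Car 85→Route 3 131 km, Car 31→Route 2 319 km) adds 92.
Checked against all permutations: 566 km is optimal.

Min total: 566 km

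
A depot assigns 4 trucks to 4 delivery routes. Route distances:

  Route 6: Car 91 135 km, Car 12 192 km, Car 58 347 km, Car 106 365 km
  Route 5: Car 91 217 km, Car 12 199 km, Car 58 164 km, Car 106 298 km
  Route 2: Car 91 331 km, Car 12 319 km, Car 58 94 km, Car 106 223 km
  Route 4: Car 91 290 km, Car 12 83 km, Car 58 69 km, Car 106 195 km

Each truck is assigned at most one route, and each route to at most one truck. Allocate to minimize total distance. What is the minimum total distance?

Min total: 605 km

Optimal: Car 91→Route 6 (135 km), Car 12→Route 4 (83 km), Car 58→Route 5 (164 km), Car 106→Route 2 (223 km) — total 135+83+164+223 = 605 km.
Min-entry greedy (repeatedly take the single cheapest remaining cell) gives 626 km, worse by 21.
Next-best assignment: Car 91→Route 6, Car 12→Route 4, Car 58→Route 2, Car 106→Route 5 = 610 km.
Swapping Car 106↔Car 12 (Car 106→Route 4 195 km, Car 12→Route 2 319 km) adds 208.
No other one-to-one assignment undercuts 605 km.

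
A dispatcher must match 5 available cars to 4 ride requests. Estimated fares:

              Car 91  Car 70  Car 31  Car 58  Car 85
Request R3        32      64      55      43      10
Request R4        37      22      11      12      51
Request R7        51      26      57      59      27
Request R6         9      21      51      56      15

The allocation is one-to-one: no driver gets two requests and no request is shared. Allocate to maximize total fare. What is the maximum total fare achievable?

Optimal: Car 70→Request R3 ($64), Car 85→Request R4 ($51), Car 31→Request R7 ($57), Car 58→Request R6 ($56) — total 64+51+57+56 = $228.
Max-entry greedy (repeatedly take the single best remaining cell) gives $225, worse by 3.
Every other assignment is strictly worse.

Max total: $228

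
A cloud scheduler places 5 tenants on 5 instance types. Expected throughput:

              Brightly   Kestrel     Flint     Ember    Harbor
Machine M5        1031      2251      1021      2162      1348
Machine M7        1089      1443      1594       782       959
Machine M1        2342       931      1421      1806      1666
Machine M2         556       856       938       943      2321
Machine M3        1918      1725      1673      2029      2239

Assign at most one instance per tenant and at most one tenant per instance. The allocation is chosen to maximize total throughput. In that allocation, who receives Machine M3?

Ember receives Machine M3.

Treat this as an assignment problem: match each tenant to one instance.
Optimal: Brightly→Machine M1 (2342 ops/s), Kestrel→Machine M5 (2251 ops/s), Flint→Machine M7 (1594 ops/s), Ember→Machine M3 (2029 ops/s), Harbor→Machine M2 (2321 ops/s) — total 2342+2251+1594+2029+2321 = 10537 ops/s.
Row-greedy (each tenant in turn takes its best remaining instance) gives 8168 ops/s, worse by 2369.
Swapping Kestrel↔Ember (Kestrel→Machine M3 1725 ops/s, Ember→Machine M5 2162 ops/s) loses 393.
Ember's own top instance is Machine M5 (2162 ops/s), but forcing Ember→Machine M5 and reassigning the rest optimally gives only 10144 ops/s — worse by 393.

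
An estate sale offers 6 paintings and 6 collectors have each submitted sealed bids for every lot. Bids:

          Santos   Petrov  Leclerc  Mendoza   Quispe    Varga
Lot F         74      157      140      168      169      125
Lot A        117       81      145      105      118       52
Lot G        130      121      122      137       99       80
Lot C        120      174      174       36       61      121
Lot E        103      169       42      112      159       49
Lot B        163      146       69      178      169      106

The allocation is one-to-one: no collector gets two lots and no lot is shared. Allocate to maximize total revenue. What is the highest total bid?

Max total: $912

Optimal: Santos→Lot G ($130), Petrov→Lot E ($169), Leclerc→Lot A ($145), Mendoza→Lot B ($178), Quispe→Lot F ($169), Varga→Lot C ($121) — total 130+169+145+178+169+121 = $912.
Max-entry greedy (repeatedly take the single best remaining cell) gives $845, worse by 67.
Swapping Petrov↔Quispe (Petrov→Lot F $157, Quispe→Lot E $159) loses 22.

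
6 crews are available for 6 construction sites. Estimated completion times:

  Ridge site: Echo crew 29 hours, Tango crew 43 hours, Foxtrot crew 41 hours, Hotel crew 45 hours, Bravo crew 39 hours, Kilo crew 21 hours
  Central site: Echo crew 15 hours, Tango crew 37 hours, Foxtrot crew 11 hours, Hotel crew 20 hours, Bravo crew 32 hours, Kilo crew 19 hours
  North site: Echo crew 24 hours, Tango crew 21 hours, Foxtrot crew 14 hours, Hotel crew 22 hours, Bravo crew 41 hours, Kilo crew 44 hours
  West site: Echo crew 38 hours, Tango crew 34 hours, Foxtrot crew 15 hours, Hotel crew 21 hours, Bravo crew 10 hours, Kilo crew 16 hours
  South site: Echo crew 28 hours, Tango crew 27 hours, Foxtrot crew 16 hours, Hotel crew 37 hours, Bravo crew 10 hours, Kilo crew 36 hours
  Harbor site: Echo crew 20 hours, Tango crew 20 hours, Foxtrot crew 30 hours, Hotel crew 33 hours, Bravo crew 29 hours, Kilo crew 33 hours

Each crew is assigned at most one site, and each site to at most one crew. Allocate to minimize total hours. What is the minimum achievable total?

Minimum total: 101 hours

Treat this as an assignment problem: match each crew to one site.
Optimal: Echo crew→Central site (15 hours), Tango crew→Harbor site (20 hours), Foxtrot crew→North site (14 hours), Hotel crew→West site (21 hours), Bravo crew→South site (10 hours), Kilo crew→Ridge site (21 hours) — total 15+20+14+21+10+21 = 101 hours.
Next-best assignment: Echo crew→Central site, Tango crew→Harbor site, Foxtrot crew→West site, Hotel crew→North site, Bravo crew→South site, Kilo crew→Ridge site = 103 hours.
Swapping Tango crew↔Echo crew (Tango crew→Central site 37 hours, Echo crew→Harbor site 20 hours) adds 22.
No other one-to-one assignment undercuts 101 hours.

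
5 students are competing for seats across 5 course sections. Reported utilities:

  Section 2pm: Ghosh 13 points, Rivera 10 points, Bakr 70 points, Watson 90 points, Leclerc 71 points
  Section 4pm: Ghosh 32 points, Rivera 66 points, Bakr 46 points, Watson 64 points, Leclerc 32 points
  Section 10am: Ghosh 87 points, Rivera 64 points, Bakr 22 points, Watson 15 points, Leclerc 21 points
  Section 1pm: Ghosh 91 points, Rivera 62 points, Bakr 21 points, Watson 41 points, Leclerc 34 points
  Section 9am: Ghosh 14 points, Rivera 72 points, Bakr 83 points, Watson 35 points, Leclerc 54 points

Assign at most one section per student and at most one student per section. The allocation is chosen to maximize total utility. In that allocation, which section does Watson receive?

Watson receives Section 4pm.

Optimal: Ghosh→Section 1pm (91 points), Rivera→Section 10am (64 points), Bakr→Section 9am (83 points), Watson→Section 4pm (64 points), Leclerc→Section 2pm (71 points) — total 91+64+83+64+71 = 373 points.
Row-greedy (each student in turn takes its best remaining section) gives 318 points, worse by 55.
Checked against all permutations: 373 points is optimal.
Watson's own top section is Section 2pm (90 points), but forcing Watson→Section 2pm and reassigning the rest optimally gives only 360 points — worse by 13.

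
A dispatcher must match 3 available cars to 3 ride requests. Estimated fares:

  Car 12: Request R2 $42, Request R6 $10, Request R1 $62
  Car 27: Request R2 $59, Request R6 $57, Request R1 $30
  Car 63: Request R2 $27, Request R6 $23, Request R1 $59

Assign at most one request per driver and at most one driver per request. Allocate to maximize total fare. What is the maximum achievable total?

Max total: $158

This is the linear assignment problem.
Optimal: Car 12→Request R2 ($42), Car 27→Request R6 ($57), Car 63→Request R1 ($59) — total 42+57+59 = $158.
Max-entry greedy (repeatedly take the single best remaining cell) gives $144, worse by 14.
No other one-to-one assignment exceeds $158.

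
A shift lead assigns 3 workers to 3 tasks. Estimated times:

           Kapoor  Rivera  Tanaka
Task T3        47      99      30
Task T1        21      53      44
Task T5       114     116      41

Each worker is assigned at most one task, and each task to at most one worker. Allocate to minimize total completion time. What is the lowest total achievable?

Optimal: Kapoor→Task T3 (47 min), Rivera→Task T1 (53 min), Tanaka→Task T5 (41 min) — total 47+53+41 = 141 min.
Column-greedy (each task in turn goes to its cheapest remaining worker) gives 167 min, worse by 26.
Next-best assignment: Kapoor→Task T1, Rivera→Task T3, Tanaka→Task T5 = 161 min.

Min total: 141 min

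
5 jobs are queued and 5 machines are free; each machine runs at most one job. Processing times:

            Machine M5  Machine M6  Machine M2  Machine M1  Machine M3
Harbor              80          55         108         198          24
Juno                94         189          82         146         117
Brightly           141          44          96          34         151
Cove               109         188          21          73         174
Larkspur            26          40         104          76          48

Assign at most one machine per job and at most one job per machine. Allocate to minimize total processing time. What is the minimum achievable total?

Minimum total: 213 min

This is a one-to-one assignment (minimum-cost bipartite matching).
Optimal: Harbor→Machine M3 (24 min), Juno→Machine M5 (94 min), Brightly→Machine M1 (34 min), Cove→Machine M2 (21 min), Larkspur→Machine M6 (40 min) — total 24+94+34+21+40 = 213 min.
Min-entry greedy (repeatedly take the single cheapest remaining cell) gives 294 min, worse by 81.
Checked against all permutations: 213 min is optimal.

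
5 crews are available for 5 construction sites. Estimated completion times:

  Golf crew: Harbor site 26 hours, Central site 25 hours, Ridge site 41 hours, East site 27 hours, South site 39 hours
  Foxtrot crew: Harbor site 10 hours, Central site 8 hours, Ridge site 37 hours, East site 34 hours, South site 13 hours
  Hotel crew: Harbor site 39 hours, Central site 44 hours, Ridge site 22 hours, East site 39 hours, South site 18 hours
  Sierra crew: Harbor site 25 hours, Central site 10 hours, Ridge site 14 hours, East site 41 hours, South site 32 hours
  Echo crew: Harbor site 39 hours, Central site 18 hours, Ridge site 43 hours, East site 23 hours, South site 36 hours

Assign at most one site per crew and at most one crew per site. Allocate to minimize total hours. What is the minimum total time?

Minimum total: 87 hours

Treat this as an assignment problem: match each crew to one site.
Optimal: Golf crew→East site (27 hours), Foxtrot crew→Harbor site (10 hours), Hotel crew→South site (18 hours), Sierra crew→Ridge site (14 hours), Echo crew→Central site (18 hours) — total 27+10+18+14+18 = 87 hours.
Row-greedy (each crew in turn takes its cheapest remaining site) gives 90 hours, worse by 3.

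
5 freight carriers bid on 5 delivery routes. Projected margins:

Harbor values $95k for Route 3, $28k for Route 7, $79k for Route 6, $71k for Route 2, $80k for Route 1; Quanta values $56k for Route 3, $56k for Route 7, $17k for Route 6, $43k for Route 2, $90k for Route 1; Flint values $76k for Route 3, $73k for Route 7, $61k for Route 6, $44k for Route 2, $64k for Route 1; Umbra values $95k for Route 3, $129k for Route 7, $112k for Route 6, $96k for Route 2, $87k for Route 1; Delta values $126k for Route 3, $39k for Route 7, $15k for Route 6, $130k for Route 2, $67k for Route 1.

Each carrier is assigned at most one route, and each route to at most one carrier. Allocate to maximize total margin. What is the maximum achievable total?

Optimal: Harbor→Route 3 ($95k), Quanta→Route 1 ($90k), Flint→Route 6 ($61k), Umbra→Route 7 ($129k), Delta→Route 2 ($130k) — total 95+90+61+129+130 = $505k.
Column-greedy (each route in turn goes to its best remaining carrier) gives $468k, worse by 37.
No other one-to-one assignment exceeds $505k.

Maximum total: $505k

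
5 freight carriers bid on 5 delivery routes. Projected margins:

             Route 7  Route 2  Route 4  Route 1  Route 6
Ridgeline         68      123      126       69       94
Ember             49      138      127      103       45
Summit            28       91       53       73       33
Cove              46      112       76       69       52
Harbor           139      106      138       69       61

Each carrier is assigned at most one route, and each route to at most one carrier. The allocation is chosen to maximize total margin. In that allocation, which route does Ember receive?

Optimal: Ridgeline→Route 6 ($94k), Ember→Route 4 ($127k), Summit→Route 1 ($73k), Cove→Route 2 ($112k), Harbor→Route 7 ($139k) — total 94+127+73+112+139 = $545k.
Column-greedy (each route in turn goes to its best remaining carrier) gives $528k, worse by 17.
Swapping Ember↔Cove (Ember→Route 2 $138k, Cove→Route 4 $76k) loses 25.
No other one-to-one assignment exceeds $545k.
Ember's own top route is Route 2 ($138k), but forcing Ember→Route 2 and reassigning the rest optimally gives only $528k — worse by 17.

Ember receives Route 4.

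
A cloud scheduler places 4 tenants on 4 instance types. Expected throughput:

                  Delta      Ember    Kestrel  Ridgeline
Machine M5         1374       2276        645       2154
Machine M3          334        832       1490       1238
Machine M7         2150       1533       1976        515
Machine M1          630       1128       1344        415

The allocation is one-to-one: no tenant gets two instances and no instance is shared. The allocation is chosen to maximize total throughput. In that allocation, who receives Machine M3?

This is a one-to-one assignment (maximum-weight bipartite matching).
Optimal: Delta→Machine M7 (2150 ops/s), Ember→Machine M5 (2276 ops/s), Kestrel→Machine M1 (1344 ops/s), Ridgeline→Machine M3 (1238 ops/s) — total 2150+2276+1344+1238 = 7008 ops/s.
Column-greedy (each instance in turn goes to its best remaining tenant) gives 6331 ops/s, worse by 677.
No other one-to-one assignment exceeds 7008 ops/s.
Ridgeline's own top instance is Machine M5 (2154 ops/s), but forcing Ridgeline→Machine M5 and reassigning the rest optimally gives only 6922 ops/s — worse by 86.

Ridgeline receives Machine M3.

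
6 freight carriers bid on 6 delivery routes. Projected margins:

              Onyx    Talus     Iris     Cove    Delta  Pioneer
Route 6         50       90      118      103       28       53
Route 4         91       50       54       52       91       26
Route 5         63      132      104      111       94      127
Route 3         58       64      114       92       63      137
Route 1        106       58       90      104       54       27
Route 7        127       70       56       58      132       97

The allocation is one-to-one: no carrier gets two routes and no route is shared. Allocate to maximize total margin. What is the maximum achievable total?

This is a one-to-one assignment (maximum-weight bipartite matching).
Optimal: Onyx→Route 4 ($91k), Talus→Route 5 ($132k), Iris→Route 6 ($118k), Cove→Route 1 ($104k), Delta→Route 7 ($132k), Pioneer→Route 3 ($137k) — total 91+132+118+104+132+137 = $714k.
Row-greedy (each carrier in turn takes its best remaining route) gives $709k, worse by 5.
Next-best assignment: Onyx→Route 7, Talus→Route 5, Iris→Route 6, Cove→Route 1, Delta→Route 4, Pioneer→Route 3 = $709k.
Swapping Delta↔Pioneer (Delta→Route 3 $63k, Pioneer→Route 7 $97k) loses 109.

Maximum total: $714k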